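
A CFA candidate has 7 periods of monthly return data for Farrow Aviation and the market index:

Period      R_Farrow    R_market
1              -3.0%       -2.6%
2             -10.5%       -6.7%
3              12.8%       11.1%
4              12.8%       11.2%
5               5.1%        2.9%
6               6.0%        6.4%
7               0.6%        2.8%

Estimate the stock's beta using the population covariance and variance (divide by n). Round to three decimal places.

Mean R_i = (-3.0 − 10.5 + 12.8 + 12.8 + 5.1 + 6.0 + 0.6) / 7 = 3.4000%
Mean R_m = (-2.6 − 6.7 + 11.1 + 11.2 + 2.9 + 6.4 + 2.8) / 7 = 3.5857%
Σ(R_i − R̄_i)(R_m − R̄_m) = 333.1200  ⇒  Cov = 333.1200 / 7 = 47.5886
Σ(R_m − R̄_m)² = 267.5086  ⇒  Var(R_m) = 267.5086 / 7 = 38.2155
β = Cov / Var(R_m) = 47.5886 / 38.2155 = 1.2453

1.245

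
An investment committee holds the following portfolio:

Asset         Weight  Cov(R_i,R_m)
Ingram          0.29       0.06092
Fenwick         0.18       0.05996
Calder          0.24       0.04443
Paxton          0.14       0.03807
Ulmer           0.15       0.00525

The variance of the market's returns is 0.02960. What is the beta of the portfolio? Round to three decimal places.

1.528

β_Ingram = 0.06092 / 0.02960 = 2.0581
β_Fenwick = 0.05996 / 0.02960 = 2.0257
β_Calder = 0.04443 / 0.02960 = 1.5010
β_Paxton = 0.03807 / 0.02960 = 1.2861
β_Ulmer = 0.00525 / 0.02960 = 0.1774
β_P = Σ w_i β_i = 0.29×2.0581 + 0.18×2.0257 + 0.24×1.5010 + 0.14×1.2861 + 0.15×0.1774 = 1.5284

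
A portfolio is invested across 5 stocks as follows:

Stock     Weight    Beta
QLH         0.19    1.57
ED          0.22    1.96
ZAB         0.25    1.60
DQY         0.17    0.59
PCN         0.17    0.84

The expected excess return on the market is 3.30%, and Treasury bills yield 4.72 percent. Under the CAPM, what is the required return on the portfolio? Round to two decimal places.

β_P = Σ w_i β_i = 0.19×1.57 + 0.22×1.96 + 0.25×1.60 + 0.17×0.59 + 0.17×0.84 = 1.3726
E(R_P) = R_f + β_P × MRP = 4.72% + 1.3726 × 3.30% = 9.25%

9.25%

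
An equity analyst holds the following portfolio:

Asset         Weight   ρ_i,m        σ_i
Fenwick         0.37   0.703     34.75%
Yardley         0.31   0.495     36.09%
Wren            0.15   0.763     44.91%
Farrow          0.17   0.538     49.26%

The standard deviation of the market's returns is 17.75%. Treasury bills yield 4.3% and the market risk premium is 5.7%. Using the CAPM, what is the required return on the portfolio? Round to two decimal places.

12.08%

β_Fenwick = 0.703 × 34.75% / 17.75% = 1.3763
β_Yardley = 0.495 × 36.09% / 17.75% = 1.0065
β_Wren = 0.763 × 44.91% / 17.75% = 1.9305
β_Farrow = 0.538 × 49.26% / 17.75% = 1.4931
β_P = Σ w_i β_i = 0.37×1.3763 + 0.31×1.0065 + 0.15×1.9305 + 0.17×1.4931 = 1.3646
E(R_P) = R_f + β_P × MRP = 4.3% + 1.3646 × 5.7% = 12.08%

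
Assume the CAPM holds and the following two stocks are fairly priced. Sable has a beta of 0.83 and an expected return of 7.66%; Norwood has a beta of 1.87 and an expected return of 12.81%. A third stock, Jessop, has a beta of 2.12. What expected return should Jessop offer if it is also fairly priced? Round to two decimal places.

14.05%

MRP (SML slope) = (12.81% − 7.66%) / (1.87 − 0.83) = 5.15% / 1.04 = 4.9519%
R_f (intercept) = 7.66% − 0.83 × 4.9519% = 3.5499%
E(R_Jessop) = R_f + β × MRP = 3.5499% + 2.12 × 4.9519% = 14.05%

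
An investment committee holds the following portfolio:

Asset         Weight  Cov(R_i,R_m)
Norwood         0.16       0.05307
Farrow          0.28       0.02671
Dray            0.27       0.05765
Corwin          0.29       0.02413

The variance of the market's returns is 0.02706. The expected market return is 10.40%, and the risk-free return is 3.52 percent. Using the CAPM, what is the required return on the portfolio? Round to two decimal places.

13.32%

β_Norwood = 0.05307 / 0.02706 = 1.9612
β_Farrow = 0.02671 / 0.02706 = 0.9871
β_Dray = 0.05765 / 0.02706 = 2.1305
β_Corwin = 0.02413 / 0.02706 = 0.8917
β_P = Σ w_i β_i = 0.16×1.9612 + 0.28×0.9871 + 0.27×2.1305 + 0.29×0.8917 = 1.4240
MRP = 10.40% − 3.52% = 6.88%
E(R_P) = R_f + β_P × MRP = 3.52% + 1.4240 × 6.88% = 13.32%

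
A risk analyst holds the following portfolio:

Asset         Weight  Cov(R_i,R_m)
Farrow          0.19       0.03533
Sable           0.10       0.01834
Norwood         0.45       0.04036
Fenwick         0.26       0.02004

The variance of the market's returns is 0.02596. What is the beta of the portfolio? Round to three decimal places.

β_Farrow = 0.03533 / 0.02596 = 1.3609
β_Sable = 0.01834 / 0.02596 = 0.7065
β_Norwood = 0.04036 / 0.02596 = 1.5547
β_Fenwick = 0.02004 / 0.02596 = 0.7720
β_P = Σ w_i β_i = 0.19×1.3609 + 0.10×0.7065 + 0.45×1.5547 + 0.26×0.7720 = 1.2296

1.230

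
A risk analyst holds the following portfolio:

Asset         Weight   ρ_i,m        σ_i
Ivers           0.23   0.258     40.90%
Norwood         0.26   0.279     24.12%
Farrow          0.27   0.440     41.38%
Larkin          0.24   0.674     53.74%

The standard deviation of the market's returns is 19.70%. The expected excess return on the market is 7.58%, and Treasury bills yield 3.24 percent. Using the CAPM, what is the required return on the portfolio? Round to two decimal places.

10.08%

β_Ivers = 0.258 × 40.90% / 19.70% = 0.5356
β_Norwood = 0.279 × 24.12% / 19.70% = 0.3416
β_Farrow = 0.440 × 41.38% / 19.70% = 0.9242
β_Larkin = 0.674 × 53.74% / 19.70% = 1.8386
β_P = Σ w_i β_i = 0.23×0.5356 + 0.26×0.3416 + 0.27×0.9242 + 0.24×1.8386 = 0.9028
E(R_P) = R_f + β_P × MRP = 3.24% + 0.9028 × 7.58% = 10.08%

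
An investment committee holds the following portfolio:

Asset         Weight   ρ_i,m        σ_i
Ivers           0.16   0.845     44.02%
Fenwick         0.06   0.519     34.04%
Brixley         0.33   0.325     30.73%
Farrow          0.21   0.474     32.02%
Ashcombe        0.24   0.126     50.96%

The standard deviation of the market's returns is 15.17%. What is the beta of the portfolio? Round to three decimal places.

β_Ivers = 0.845 × 44.02% / 15.17% = 2.4520
β_Fenwick = 0.519 × 34.04% / 15.17% = 1.1646
β_Brixley = 0.325 × 30.73% / 15.17% = 0.6584
β_Farrow = 0.474 × 32.02% / 15.17% = 1.0005
β_Ashcombe = 0.126 × 50.96% / 15.17% = 0.4233
β_P = Σ w_i β_i = 0.16×2.4520 + 0.06×1.1646 + 0.33×0.6584 + 0.21×1.0005 + 0.24×0.4233 = 0.9912

0.991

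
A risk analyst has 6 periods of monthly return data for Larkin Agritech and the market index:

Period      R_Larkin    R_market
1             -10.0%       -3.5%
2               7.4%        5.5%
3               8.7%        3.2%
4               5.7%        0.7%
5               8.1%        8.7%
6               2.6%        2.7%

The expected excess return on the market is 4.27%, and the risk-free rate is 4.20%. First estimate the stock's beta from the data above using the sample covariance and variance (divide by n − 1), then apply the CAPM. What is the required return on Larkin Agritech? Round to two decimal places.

Mean R_i = (-10.0 + 7.4 + 8.7 + 5.7 + 8.1 + 2.6) / 6 = 3.7500%
Mean R_m = (-3.5 + 5.5 + 3.2 + 0.7 + 8.7 + 2.7) / 6 = 2.8833%
Σ(R_i − R̄_i)(R_m − R̄_m) = 120.1450  ⇒  Cov = 120.1450 / 5 = 24.0290
Σ(R_m − R̄_m)² = 86.3283  ⇒  Var(R_m) = 86.3283 / 5 = 17.2657
β = Cov / Var(R_m) = 24.0290 / 17.2657 = 1.3917
E(R) = R_f + β × MRP = 4.20% + 1.3917 × 4.27% = 10.14%

10.14%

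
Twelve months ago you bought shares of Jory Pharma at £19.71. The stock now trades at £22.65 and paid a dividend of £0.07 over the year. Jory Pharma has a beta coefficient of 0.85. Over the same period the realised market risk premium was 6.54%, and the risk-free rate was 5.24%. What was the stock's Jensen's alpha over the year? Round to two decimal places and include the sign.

Realised HPR = (P1 + D1 − P0) / P0 = (22.65 + 0.07 − 19.71) / 19.71 = 3.01 / 19.71 = 15.2714%
CAPM required = R_f + β·MRP = 5.24% + 0.85 × 6.54% = 10.7990%
α = realised − required = 15.2714% − 10.7990% = +4.47%

+4.47%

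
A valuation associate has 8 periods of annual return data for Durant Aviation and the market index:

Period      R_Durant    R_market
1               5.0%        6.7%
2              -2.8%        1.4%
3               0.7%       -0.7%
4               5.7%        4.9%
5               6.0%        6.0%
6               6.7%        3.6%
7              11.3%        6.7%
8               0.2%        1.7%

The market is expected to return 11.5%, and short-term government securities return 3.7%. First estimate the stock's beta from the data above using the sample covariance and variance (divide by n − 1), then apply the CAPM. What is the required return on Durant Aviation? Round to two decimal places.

13.79%

Mean R_i = (5.0 − 2.8 + 0.7 + 5.7 + 6.0 + 6.7 + 11.3 + 0.2) / 8 = 4.1000%
Mean R_m = (6.7 + 1.4 − 0.7 + 4.9 + 6.0 + 3.6 + 6.7 + 1.7) / 8 = 3.7875%
Σ(R_i − R̄_i)(R_m − R̄_m) = 68.9600  ⇒  Cov = 68.9600 / 7 = 9.8514
Σ(R_m − R̄_m)² = 53.3288  ⇒  Var(R_m) = 53.3288 / 7 = 7.6184
β = Cov / Var(R_m) = 9.8514 / 7.6184 = 1.2931
MRP = 11.5% − 3.7% = 7.80%
E(R) = R_f + β × MRP = 3.7% + 1.2931 × 7.8% = 13.79%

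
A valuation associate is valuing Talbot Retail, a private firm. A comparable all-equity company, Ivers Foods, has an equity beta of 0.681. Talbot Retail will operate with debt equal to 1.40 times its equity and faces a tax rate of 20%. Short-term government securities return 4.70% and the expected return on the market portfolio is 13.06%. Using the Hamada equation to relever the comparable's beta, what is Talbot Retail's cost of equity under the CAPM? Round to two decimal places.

16.77%

β_L = β_U × [1 + (1 − t)(D/E)] = 0.681 × [1 + (1 − 0.20) × 1.40]
    = 0.681 × [1 + 0.80 × 1.40] = 0.681 × 2.1200 = 1.4437
MRP = 13.06% − 4.70% = 8.36%
E(R) = R_f + β_L × MRP = 4.70% + 1.4437 × 8.36% = 16.77%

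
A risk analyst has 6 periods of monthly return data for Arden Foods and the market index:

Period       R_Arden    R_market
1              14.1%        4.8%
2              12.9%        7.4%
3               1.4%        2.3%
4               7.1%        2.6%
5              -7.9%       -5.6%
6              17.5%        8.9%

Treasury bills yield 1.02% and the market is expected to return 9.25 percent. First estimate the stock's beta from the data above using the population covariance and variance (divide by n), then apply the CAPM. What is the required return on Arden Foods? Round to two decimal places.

Mean R_i = (14.1 + 12.9 + 1.4 + 7.1 − 7.9 + 17.5) / 6 = 7.5167%
Mean R_m = (4.8 + 7.4 + 2.3 + 2.6 − 5.6 + 8.9) / 6 = 3.4000%
Σ(R_i − R̄_i)(R_m − R̄_m) = 231.4700  ⇒  Cov = 231.4700 / 6 = 38.5783
Σ(R_m − R̄_m)² = 131.0600  ⇒  Var(R_m) = 131.0600 / 6 = 21.8433
β = Cov / Var(R_m) = 38.5783 / 21.8433 = 1.7661
MRP = 9.25% − 1.02% = 8.23%
E(R) = R_f + β × MRP = 1.02% + 1.7661 × 8.23% = 15.56%

15.56%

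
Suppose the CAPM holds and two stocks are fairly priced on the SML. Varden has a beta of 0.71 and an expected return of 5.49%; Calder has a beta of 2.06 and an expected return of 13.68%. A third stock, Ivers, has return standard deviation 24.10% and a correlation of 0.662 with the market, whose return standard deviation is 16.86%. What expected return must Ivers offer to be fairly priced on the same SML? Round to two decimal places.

MRP = (13.68% − 5.49%) / (2.06 − 0.71) = 6.0667%
R_f = 5.49% − 0.71 × 6.0667% = 1.1826%
β_Ivers = ρ·σ_i/σ_m = 0.662 × 24.10 / 16.86 = 0.9463
E(R_Ivers) = R_f + β × MRP = 1.1826% + 0.9463 × 6.0667% = 6.92%

6.92%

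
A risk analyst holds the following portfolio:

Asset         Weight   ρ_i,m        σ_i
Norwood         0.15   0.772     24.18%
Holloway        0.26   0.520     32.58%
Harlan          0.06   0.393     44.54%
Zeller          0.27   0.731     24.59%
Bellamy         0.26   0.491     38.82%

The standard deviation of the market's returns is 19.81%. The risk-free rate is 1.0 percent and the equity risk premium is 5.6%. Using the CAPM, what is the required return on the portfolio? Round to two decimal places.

6.11%

β_Norwood = 0.772 × 24.18% / 19.81% = 0.9423
β_Holloway = 0.520 × 32.58% / 19.81% = 0.8552
β_Harlan = 0.393 × 44.54% / 19.81% = 0.8836
β_Zeller = 0.731 × 24.59% / 19.81% = 0.9074
β_Bellamy = 0.491 × 38.82% / 19.81% = 0.9622
β_P = Σ w_i β_i = 0.15×0.9423 + 0.26×0.8552 + 0.06×0.8836 + 0.27×0.9074 + 0.26×0.9622 = 0.9119
E(R_P) = R_f + β_P × MRP = 1.0% + 0.9119 × 5.6% = 6.11%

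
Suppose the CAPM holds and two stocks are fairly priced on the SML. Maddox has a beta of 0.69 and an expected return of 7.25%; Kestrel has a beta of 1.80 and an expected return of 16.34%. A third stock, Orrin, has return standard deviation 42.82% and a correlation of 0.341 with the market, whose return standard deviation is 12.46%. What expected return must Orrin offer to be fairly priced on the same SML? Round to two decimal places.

11.20%

MRP = (16.34% − 7.25%) / (1.80 − 0.69) = 8.1892%
R_f = 7.25% − 0.69 × 8.1892% = 1.5995%
β_Orrin = ρ·σ_i/σ_m = 0.341 × 42.82 / 12.46 = 1.1719
E(R_Orrin) = R_f + β × MRP = 1.5995% + 1.1719 × 8.1892% = 11.20%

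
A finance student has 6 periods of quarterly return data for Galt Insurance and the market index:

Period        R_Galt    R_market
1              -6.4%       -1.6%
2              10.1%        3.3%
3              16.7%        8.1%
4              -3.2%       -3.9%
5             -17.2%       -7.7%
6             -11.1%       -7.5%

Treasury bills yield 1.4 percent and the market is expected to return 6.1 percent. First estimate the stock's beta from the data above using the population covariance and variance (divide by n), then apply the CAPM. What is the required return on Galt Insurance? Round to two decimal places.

10.78%

Mean R_i = (-6.4 + 10.1 + 16.7 − 3.2 − 17.2 − 11.1) / 6 = -1.8500%
Mean R_m = (-1.6 + 3.3 + 8.1 − 3.9 − 7.7 − 7.5) / 6 = -1.5500%
Σ(R_i − R̄_i)(R_m − R̄_m) = 389.8050  ⇒  Cov = 389.8050 / 6 = 64.9675
Σ(R_m − R̄_m)² = 195.3950  ⇒  Var(R_m) = 195.3950 / 6 = 32.5658
β = Cov / Var(R_m) = 64.9675 / 32.5658 = 1.9950
MRP = 6.1% − 1.4% = 4.70%
E(R) = R_f + β × MRP = 1.4% + 1.9950 × 4.7% = 10.78%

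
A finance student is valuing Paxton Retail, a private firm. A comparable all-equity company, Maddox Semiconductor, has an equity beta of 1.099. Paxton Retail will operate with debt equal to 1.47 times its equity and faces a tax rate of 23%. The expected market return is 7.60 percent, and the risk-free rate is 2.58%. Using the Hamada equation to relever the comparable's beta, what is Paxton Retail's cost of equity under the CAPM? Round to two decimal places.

14.34%

β_L = β_U × [1 + (1 − t)(D/E)] = 1.099 × [1 + (1 − 0.23) × 1.47]
    = 1.099 × [1 + 0.77 × 1.47] = 1.099 × 2.1319 = 2.3430
MRP = 7.60% − 2.58% = 5.02%
E(R) = R_f + β_L × MRP = 2.58% + 2.3430 × 5.02% = 14.34%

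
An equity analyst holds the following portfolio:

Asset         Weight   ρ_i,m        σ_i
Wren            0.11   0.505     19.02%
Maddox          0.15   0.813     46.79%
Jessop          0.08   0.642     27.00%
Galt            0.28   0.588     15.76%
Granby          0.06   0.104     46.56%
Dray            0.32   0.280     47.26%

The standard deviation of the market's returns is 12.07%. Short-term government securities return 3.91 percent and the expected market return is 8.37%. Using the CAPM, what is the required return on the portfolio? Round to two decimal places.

9.55%

β_Wren = 0.505 × 19.02% / 12.07% = 0.7958
β_Maddox = 0.813 × 46.79% / 12.07% = 3.1516
β_Jessop = 0.642 × 27.00% / 12.07% = 1.4361
β_Galt = 0.588 × 15.76% / 12.07% = 0.7678
β_Granby = 0.104 × 46.56% / 12.07% = 0.4012
β_Dray = 0.280 × 47.26% / 12.07% = 1.0963
β_P = Σ w_i β_i = 0.11×0.7958 + 0.15×3.1516 + 0.08×1.4361 + 0.28×0.7678 + 0.06×0.4012 + 0.32×1.0963 = 1.2650
MRP = 8.37% − 3.91% = 4.46%
E(R_P) = R_f + β_P × MRP = 3.91% + 1.2650 × 4.46% = 9.55%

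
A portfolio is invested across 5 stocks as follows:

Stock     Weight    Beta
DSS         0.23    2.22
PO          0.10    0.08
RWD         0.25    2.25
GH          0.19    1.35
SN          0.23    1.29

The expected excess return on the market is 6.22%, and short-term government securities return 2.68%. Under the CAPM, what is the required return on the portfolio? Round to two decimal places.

β_P = Σ w_i β_i = 0.23×2.22 + 0.10×0.08 + 0.25×2.25 + 0.19×1.35 + 0.23×1.29 = 1.6343
E(R_P) = R_f + β_P × MRP = 2.68% + 1.6343 × 6.22% = 12.85%

12.85%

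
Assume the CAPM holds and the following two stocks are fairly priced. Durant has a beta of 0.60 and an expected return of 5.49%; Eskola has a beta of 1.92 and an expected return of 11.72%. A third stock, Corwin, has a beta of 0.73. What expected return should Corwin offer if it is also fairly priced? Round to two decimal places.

MRP (SML slope) = (11.72% − 5.49%) / (1.92 − 0.60) = 6.23% / 1.32 = 4.7197%
R_f (intercept) = 5.49% − 0.60 × 4.7197% = 2.6582%
E(R_Corwin) = R_f + β × MRP = 2.6582% + 0.73 × 4.7197% = 6.10%

6.10%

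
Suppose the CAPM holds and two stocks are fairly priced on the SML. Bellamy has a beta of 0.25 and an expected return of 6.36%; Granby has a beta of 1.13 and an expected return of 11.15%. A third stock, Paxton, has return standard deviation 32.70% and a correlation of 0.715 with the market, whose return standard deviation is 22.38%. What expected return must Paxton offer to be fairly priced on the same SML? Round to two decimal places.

MRP = (11.15% − 6.36%) / (1.13 − 0.25) = 5.4432%
R_f = 6.36% − 0.25 × 5.4432% = 4.9992%
β_Paxton = ρ·σ_i/σ_m = 0.715 × 32.70 / 22.38 = 1.0447
E(R_Paxton) = R_f + β × MRP = 4.9992% + 1.0447 × 5.4432% = 10.69%

10.69%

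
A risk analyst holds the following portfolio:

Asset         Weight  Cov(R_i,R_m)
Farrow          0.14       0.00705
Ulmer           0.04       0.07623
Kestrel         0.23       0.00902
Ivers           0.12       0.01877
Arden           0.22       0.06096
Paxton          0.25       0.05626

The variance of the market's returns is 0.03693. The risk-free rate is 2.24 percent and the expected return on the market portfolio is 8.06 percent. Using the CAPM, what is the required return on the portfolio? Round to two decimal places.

β_Farrow = 0.00705 / 0.03693 = 0.1909
β_Ulmer = 0.07623 / 0.03693 = 2.0642
β_Kestrel = 0.00902 / 0.03693 = 0.2442
β_Ivers = 0.01877 / 0.03693 = 0.5083
β_Arden = 0.06096 / 0.03693 = 1.6507
β_Paxton = 0.05626 / 0.03693 = 1.5234
β_P = Σ w_i β_i = 0.14×0.1909 + 0.04×2.0642 + 0.23×0.2442 + 0.12×0.5083 + 0.22×1.6507 + 0.25×1.5234 = 0.9705
MRP = 8.06% − 2.24% = 5.82%
E(R_P) = R_f + β_P × MRP = 2.24% + 0.9705 × 5.82% = 7.89%

7.89%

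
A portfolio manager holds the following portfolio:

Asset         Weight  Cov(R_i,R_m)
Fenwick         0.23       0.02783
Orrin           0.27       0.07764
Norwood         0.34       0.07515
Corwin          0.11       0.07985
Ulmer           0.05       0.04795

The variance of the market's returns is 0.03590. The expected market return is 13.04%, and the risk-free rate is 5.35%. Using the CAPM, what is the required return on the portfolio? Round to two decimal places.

19.08%

β_Fenwick = 0.02783 / 0.03590 = 0.7752
β_Orrin = 0.07764 / 0.03590 = 2.1627
β_Norwood = 0.07515 / 0.03590 = 2.0933
β_Corwin = 0.07985 / 0.03590 = 2.2242
β_Ulmer = 0.04795 / 0.03590 = 1.3357
β_P = Σ w_i β_i = 0.23×0.7752 + 0.27×2.1627 + 0.34×2.0933 + 0.11×2.2242 + 0.05×1.3357 = 1.7854
MRP = 13.04% − 5.35% = 7.69%
E(R_P) = R_f + β_P × MRP = 5.35% + 1.7854 × 7.69% = 19.08%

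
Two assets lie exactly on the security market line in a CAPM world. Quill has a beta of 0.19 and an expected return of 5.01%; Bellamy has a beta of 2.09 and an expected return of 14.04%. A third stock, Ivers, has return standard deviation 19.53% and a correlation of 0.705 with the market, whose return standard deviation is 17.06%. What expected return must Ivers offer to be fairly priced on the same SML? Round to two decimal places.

7.94%

MRP = (14.04% − 5.01%) / (2.09 − 0.19) = 4.7526%
R_f = 5.01% − 0.19 × 4.7526% = 4.1070%
β_Ivers = ρ·σ_i/σ_m = 0.705 × 19.53 / 17.06 = 0.8071
E(R_Ivers) = R_f + β × MRP = 4.1070% + 0.8071 × 4.7526% = 7.94%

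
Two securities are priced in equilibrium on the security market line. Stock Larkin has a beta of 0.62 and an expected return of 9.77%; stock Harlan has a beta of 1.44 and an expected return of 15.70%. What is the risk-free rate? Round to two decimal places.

Both satisfy E(R) = R_f + β·MRP, so the slope of the SML is
MRP = (15.70% − 9.77%) / (1.44 − 0.62) = 5.93% / 0.82 = 7.2317%
R_f = E(R_Larkin) − β_Larkin·MRP = 9.77% − 0.62 × 7.2317% = 5.2863%

5.29%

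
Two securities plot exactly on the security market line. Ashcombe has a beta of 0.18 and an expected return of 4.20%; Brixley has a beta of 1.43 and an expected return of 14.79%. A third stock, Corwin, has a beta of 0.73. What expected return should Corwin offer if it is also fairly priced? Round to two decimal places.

8.86%

MRP (SML slope) = (14.79% − 4.20%) / (1.43 − 0.18) = 10.59% / 1.25 = 8.4720%
R_f (intercept) = 4.20% − 0.18 × 8.4720% = 2.6750%
E(R_Corwin) = R_f + β × MRP = 2.6750% + 0.73 × 8.4720% = 8.86%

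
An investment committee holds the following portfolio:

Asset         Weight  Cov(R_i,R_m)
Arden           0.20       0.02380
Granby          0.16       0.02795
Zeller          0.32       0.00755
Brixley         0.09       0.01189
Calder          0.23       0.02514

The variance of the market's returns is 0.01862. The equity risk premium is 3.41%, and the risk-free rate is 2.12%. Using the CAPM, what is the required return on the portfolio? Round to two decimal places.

5.51%

β_Arden = 0.02380 / 0.01862 = 1.2782
β_Granby = 0.02795 / 0.01862 = 1.5011
β_Zeller = 0.00755 / 0.01862 = 0.4055
β_Brixley = 0.01189 / 0.01862 = 0.6386
β_Calder = 0.02514 / 0.01862 = 1.3502
β_P = Σ w_i β_i = 0.20×1.2782 + 0.16×1.5011 + 0.32×0.4055 + 0.09×0.6386 + 0.23×1.3502 = 0.9936
E(R_P) = R_f + β_P × MRP = 2.12% + 0.9936 × 3.41% = 5.51%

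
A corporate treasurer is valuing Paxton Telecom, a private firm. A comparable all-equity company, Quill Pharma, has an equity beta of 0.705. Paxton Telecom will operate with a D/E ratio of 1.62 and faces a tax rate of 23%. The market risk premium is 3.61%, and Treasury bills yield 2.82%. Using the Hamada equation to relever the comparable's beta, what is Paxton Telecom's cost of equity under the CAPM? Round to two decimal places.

β_L = β_U × [1 + (1 − t)(D/E)] = 0.705 × [1 + (1 − 0.23) × 1.62]
    = 0.705 × [1 + 0.77 × 1.62] = 0.705 × 2.2474 = 1.5844
E(R) = R_f + β_L × MRP = 2.82% + 1.5844 × 3.61% = 8.54%

8.54%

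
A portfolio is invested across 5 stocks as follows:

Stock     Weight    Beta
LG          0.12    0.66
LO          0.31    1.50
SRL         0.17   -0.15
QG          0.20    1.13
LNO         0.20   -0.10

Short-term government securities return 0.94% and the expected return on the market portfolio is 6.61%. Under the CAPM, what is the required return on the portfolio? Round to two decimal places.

5.05%

β_P = Σ w_i β_i = 0.12×0.66 + 0.31×1.50 + 0.17×-0.15 + 0.20×1.13 + 0.20×-0.10 = 0.7247
MRP = 6.61% − 0.94% = 5.67%
E(R_P) = R_f + β_P × MRP = 0.94% + 0.7247 × 5.67% = 5.05%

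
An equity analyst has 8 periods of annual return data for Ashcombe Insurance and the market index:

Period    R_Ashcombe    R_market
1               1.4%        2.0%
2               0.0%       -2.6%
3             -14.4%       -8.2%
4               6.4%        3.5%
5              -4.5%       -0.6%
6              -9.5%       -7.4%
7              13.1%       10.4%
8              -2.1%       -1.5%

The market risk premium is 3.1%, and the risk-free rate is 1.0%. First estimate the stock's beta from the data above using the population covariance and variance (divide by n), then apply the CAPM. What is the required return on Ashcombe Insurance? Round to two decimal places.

5.29%

Mean R_i = (1.4 + 0.0 − 14.4 + 6.4 − 4.5 − 9.5 + 13.1 − 2.1) / 8 = -1.2000%
Mean R_m = (2.0 − 2.6 − 8.2 + 3.5 − 0.6 − 7.4 + 10.4 − 1.5) / 8 = -0.5500%
Σ(R_i − R̄_i)(R_m − R̄_m) = 350.3900  ⇒  Cov = 350.3900 / 8 = 43.7988
Σ(R_m − R̄_m)² = 253.3600  ⇒  Var(R_m) = 253.3600 / 8 = 31.6700
β = Cov / Var(R_m) = 43.7988 / 31.6700 = 1.3830
E(R) = R_f + β × MRP = 1.0% + 1.3830 × 3.1% = 5.29%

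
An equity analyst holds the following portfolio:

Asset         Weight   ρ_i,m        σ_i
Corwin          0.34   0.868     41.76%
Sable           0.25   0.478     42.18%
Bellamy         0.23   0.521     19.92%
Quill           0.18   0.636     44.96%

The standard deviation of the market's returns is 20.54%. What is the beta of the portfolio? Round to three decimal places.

1.212

β_Corwin = 0.868 × 41.76% / 20.54% = 1.7647
β_Sable = 0.478 × 42.18% / 20.54% = 0.9816
β_Bellamy = 0.521 × 19.92% / 20.54% = 0.5053
β_Quill = 0.636 × 44.96% / 20.54% = 1.3921
β_P = Σ w_i β_i = 0.34×1.7647 + 0.25×0.9816 + 0.23×0.5053 + 0.18×1.3921 = 1.2122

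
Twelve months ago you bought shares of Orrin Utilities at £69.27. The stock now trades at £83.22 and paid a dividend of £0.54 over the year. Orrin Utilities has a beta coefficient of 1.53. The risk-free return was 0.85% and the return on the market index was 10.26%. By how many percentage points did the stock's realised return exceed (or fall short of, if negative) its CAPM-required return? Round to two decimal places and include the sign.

+5.67%

Realised HPR = (P1 + D1 − P0) / P0 = (83.22 + 0.54 − 69.27) / 69.27 = 14.49 / 69.27 = 20.9181%
MRP = 10.26% − 0.85% = 9.41%
CAPM required = R_f + β·MRP = 0.85% + 1.53 × 9.41% = 15.2473%
α = realised − required = 20.9181% − 15.2473% = +5.67%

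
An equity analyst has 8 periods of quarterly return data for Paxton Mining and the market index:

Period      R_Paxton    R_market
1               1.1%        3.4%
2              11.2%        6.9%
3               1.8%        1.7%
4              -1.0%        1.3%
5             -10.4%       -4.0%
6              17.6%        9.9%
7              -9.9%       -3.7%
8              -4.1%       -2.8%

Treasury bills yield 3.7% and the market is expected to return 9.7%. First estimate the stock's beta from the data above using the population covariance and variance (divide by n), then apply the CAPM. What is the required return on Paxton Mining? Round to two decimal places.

Mean R_i = (1.1 + 11.2 + 1.8 − 1.0 − 10.4 + 17.6 − 9.9 − 4.1) / 8 = 0.7875%
Mean R_m = (3.4 + 6.9 + 1.7 + 1.3 − 4.0 + 9.9 − 3.7 − 2.8) / 8 = 1.5875%
Σ(R_i − R̄_i)(R_m − R̄_m) = 336.7288  ⇒  Cov = 336.7288 / 8 = 42.0911
Σ(R_m − R̄_m)² = 179.1288  ⇒  Var(R_m) = 179.1288 / 8 = 22.3911
β = Cov / Var(R_m) = 42.0911 / 22.3911 = 1.8798
MRP = 9.7% − 3.7% = 6.00%
E(R) = R_f + β × MRP = 3.7% + 1.8798 × 6.0% = 14.98%

14.98%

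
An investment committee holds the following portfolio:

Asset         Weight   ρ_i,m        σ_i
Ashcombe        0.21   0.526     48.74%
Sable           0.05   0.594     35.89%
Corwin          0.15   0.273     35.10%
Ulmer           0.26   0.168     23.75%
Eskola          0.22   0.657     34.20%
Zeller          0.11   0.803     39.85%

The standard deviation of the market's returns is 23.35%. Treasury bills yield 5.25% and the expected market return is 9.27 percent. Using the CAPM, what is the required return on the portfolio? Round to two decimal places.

β_Ashcombe = 0.526 × 48.74% / 23.35% = 1.0980
β_Sable = 0.594 × 35.89% / 23.35% = 0.9130
β_Corwin = 0.273 × 35.10% / 23.35% = 0.4104
β_Ulmer = 0.168 × 23.75% / 23.35% = 0.1709
β_Eskola = 0.657 × 34.20% / 23.35% = 0.9623
β_Zeller = 0.803 × 39.85% / 23.35% = 1.3704
β_P = Σ w_i β_i = 0.21×1.0980 + 0.05×0.9130 + 0.15×0.4104 + 0.26×0.1709 + 0.22×0.9623 + 0.11×1.3704 = 0.7447
MRP = 9.27% − 5.25% = 4.02%
E(R_P) = R_f + β_P × MRP = 5.25% + 0.7447 × 4.02% = 8.24%

8.24%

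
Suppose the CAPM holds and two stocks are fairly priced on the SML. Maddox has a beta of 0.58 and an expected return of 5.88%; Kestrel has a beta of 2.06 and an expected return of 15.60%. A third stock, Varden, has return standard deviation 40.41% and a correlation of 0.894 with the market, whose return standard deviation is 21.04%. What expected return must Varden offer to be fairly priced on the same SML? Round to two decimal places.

13.35%

MRP = (15.60% − 5.88%) / (2.06 − 0.58) = 6.5676%
R_f = 5.88% − 0.58 × 6.5676% = 2.0708%
β_Varden = ρ·σ_i/σ_m = 0.894 × 40.41 / 21.04 = 1.7170
E(R_Varden) = R_f + β × MRP = 2.0708% + 1.7170 × 6.5676% = 13.35%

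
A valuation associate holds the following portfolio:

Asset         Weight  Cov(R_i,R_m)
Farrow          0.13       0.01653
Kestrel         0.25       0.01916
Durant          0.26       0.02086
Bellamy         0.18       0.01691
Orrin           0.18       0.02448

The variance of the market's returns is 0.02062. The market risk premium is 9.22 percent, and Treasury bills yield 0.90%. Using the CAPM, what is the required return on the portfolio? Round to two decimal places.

9.76%

β_Farrow = 0.01653 / 0.02062 = 0.8016
β_Kestrel = 0.01916 / 0.02062 = 0.9292
β_Durant = 0.02086 / 0.02062 = 1.0116
β_Bellamy = 0.01691 / 0.02062 = 0.8201
β_Orrin = 0.02448 / 0.02062 = 1.1872
β_P = Σ w_i β_i = 0.13×0.8016 + 0.25×0.9292 + 0.26×1.0116 + 0.18×0.8201 + 0.18×1.1872 = 0.9608
E(R_P) = R_f + β_P × MRP = 0.90% + 0.9608 × 9.22% = 9.76%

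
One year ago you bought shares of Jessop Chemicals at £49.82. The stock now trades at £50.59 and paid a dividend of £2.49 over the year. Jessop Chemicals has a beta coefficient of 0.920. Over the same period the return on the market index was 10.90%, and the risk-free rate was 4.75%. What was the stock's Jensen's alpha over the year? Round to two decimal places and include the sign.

-3.86%

Realised HPR = (P1 + D1 − P0) / P0 = (50.59 + 2.49 − 49.82) / 49.82 = 3.26 / 49.82 = 6.5436%
MRP = 10.90% − 4.75% = 6.15%
CAPM required = R_f + β·MRP = 4.75% + 0.920 × 6.15% = 10.40800%
α = realised − required = 6.5436% − 10.40800% = -3.86%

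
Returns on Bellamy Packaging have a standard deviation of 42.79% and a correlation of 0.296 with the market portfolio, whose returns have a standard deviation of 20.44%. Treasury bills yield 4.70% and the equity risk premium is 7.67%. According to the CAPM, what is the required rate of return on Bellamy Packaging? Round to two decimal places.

9.45%

β = ρ × σ_i / σ_m = 0.296 × 42.79% / 20.44% = 0.6197
E(R) = 4.70% + 0.6197 × 7.67% = 9.45%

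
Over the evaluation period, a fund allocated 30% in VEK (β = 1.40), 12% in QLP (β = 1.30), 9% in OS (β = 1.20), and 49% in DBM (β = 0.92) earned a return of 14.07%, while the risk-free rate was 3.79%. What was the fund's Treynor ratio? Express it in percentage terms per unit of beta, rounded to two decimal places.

9.06%

β_P = 0.30×1.40 + 0.12×1.30 + 0.09×1.20 + 0.49×0.92 = 1.1348
Treynor = (R_P − R_f) / β_P = (14.07% − 3.79%) / 1.1348 = 10.28% / 1.1348 = 9.06%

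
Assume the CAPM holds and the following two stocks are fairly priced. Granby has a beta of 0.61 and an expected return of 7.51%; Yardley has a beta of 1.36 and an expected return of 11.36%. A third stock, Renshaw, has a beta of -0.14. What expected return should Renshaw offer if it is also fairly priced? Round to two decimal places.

3.66%

MRP (SML slope) = (11.36% − 7.51%) / (1.36 − 0.61) = 3.85% / 0.75 = 5.1333%
R_f (intercept) = 7.51% − 0.61 × 5.1333% = 4.3787%
E(R_Renshaw) = R_f + β × MRP = 4.3787% + -0.14 × 5.1333% = 3.66%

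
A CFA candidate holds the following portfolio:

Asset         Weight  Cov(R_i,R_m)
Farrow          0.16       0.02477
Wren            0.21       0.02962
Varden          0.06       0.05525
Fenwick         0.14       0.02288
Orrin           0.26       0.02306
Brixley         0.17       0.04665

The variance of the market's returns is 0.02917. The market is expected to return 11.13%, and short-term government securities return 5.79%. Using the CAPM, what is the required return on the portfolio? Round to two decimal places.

11.40%

β_Farrow = 0.02477 / 0.02917 = 0.8492
β_Wren = 0.02962 / 0.02917 = 1.0154
β_Varden = 0.05525 / 0.02917 = 1.8941
β_Fenwick = 0.02288 / 0.02917 = 0.7844
β_Orrin = 0.02306 / 0.02917 = 0.7905
β_Brixley = 0.04665 / 0.02917 = 1.5992
β_P = Σ w_i β_i = 0.16×0.8492 + 0.21×1.0154 + 0.06×1.8941 + 0.14×0.7844 + 0.26×0.7905 + 0.17×1.5992 = 1.0500
MRP = 11.13% − 5.79% = 5.34%
E(R_P) = R_f + β_P × MRP = 5.79% + 1.0500 × 5.34% = 11.40%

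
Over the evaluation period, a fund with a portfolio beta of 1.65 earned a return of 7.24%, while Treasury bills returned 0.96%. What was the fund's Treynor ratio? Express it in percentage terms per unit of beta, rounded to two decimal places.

3.81%

Treynor = (R_P − R_f) / β_P = (7.24% − 0.96%) / 1.6500 = 6.28% / 1.6500 = 3.81%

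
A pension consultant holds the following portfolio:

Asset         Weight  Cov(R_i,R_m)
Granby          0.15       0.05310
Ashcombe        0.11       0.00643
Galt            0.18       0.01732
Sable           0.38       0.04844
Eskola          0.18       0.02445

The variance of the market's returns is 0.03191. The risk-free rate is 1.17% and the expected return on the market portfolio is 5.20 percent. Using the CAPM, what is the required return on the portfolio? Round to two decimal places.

β_Granby = 0.05310 / 0.03191 = 1.6641
β_Ashcombe = 0.00643 / 0.03191 = 0.2015
β_Galt = 0.01732 / 0.03191 = 0.5428
β_Sable = 0.04844 / 0.03191 = 1.5180
β_Eskola = 0.02445 / 0.03191 = 0.7662
β_P = Σ w_i β_i = 0.15×1.6641 + 0.11×0.2015 + 0.18×0.5428 + 0.38×1.5180 + 0.18×0.7662 = 1.0842
MRP = 5.20% − 1.17% = 4.03%
E(R_P) = R_f + β_P × MRP = 1.17% + 1.0842 × 4.03% = 5.54%

5.54%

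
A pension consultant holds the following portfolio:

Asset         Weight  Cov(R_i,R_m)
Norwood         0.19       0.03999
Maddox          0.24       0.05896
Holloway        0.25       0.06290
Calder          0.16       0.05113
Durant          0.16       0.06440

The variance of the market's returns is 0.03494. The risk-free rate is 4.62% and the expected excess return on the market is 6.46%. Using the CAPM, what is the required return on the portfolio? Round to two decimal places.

β_Norwood = 0.03999 / 0.03494 = 1.1445
β_Maddox = 0.05896 / 0.03494 = 1.6875
β_Holloway = 0.06290 / 0.03494 = 1.8002
β_Calder = 0.05113 / 0.03494 = 1.4634
β_Durant = 0.06440 / 0.03494 = 1.8432
β_P = Σ w_i β_i = 0.19×1.1445 + 0.24×1.6875 + 0.25×1.8002 + 0.16×1.4634 + 0.16×1.8432 = 1.6016
E(R_P) = R_f + β_P × MRP = 4.62% + 1.6016 × 6.46% = 14.97%

14.97%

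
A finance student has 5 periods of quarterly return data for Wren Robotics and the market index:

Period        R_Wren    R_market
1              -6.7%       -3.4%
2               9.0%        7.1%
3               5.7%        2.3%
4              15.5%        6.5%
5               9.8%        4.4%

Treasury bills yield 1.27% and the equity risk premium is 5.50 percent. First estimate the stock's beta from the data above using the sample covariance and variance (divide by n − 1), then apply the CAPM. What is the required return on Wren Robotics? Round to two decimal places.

11.32%

Mean R_i = (-6.7 + 9.0 + 5.7 + 15.5 + 9.8) / 5 = 6.6600%
Mean R_m = (-3.4 + 7.1 + 2.3 + 6.5 + 4.4) / 5 = 3.3800%
Σ(R_i − R̄_i)(R_m − R̄_m) = 131.1060  ⇒  Cov = 131.1060 / 4 = 32.7765
Σ(R_m − R̄_m)² = 71.7480  ⇒  Var(R_m) = 71.7480 / 4 = 17.9370
β = Cov / Var(R_m) = 32.7765 / 17.9370 = 1.8273
E(R) = R_f + β × MRP = 1.27% + 1.8273 × 5.50% = 11.32%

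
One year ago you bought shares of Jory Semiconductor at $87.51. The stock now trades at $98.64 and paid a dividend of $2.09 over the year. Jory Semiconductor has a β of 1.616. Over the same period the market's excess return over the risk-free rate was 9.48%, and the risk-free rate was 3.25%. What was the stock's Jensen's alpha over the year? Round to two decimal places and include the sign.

-3.46%

Realised HPR = (P1 + D1 − P0) / P0 = (98.64 + 2.09 − 87.51) / 87.51 = 13.22 / 87.51 = 15.1068%
CAPM required = R_f + β·MRP = 3.25% + 1.616 × 9.48% = 18.56968%
α = realised − required = 15.1068% − 18.56968% = -3.46%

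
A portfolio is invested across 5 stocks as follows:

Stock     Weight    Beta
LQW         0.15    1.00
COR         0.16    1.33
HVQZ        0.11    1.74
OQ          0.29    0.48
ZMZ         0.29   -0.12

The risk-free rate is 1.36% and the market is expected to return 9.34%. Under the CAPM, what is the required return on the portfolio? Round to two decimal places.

6.62%

β_P = Σ w_i β_i = 0.15×1.00 + 0.16×1.33 + 0.11×1.74 + 0.29×0.48 + 0.29×-0.12 = 0.6586
MRP = 9.34% − 1.36% = 7.98%
E(R_P) = R_f + β_P × MRP = 1.36% + 0.6586 × 7.98% = 6.62%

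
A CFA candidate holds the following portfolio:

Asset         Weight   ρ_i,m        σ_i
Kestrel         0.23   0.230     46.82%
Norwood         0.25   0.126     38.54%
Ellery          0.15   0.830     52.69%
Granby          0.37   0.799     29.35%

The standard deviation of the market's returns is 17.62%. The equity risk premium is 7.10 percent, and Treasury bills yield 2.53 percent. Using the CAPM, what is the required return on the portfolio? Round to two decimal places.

10.16%

β_Kestrel = 0.230 × 46.82% / 17.62% = 0.6112
β_Norwood = 0.126 × 38.54% / 17.62% = 0.2756
β_Ellery = 0.830 × 52.69% / 17.62% = 2.4820
β_Granby = 0.799 × 29.35% / 17.62% = 1.3309
β_P = Σ w_i β_i = 0.23×0.6112 + 0.25×0.2756 + 0.15×2.4820 + 0.37×1.3309 = 1.0742
E(R_P) = R_f + β_P × MRP = 2.53% + 1.0742 × 7.10% = 10.16%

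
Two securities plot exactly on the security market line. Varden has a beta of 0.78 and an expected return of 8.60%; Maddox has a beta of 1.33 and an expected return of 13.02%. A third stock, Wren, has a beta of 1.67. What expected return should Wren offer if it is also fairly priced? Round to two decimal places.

MRP (SML slope) = (13.02% − 8.60%) / (1.33 − 0.78) = 4.42% / 0.55 = 8.0364%
R_f (intercept) = 8.60% − 0.78 × 8.0364% = 2.3316%
E(R_Wren) = R_f + β × MRP = 2.3316% + 1.67 × 8.0364% = 15.75%

15.75%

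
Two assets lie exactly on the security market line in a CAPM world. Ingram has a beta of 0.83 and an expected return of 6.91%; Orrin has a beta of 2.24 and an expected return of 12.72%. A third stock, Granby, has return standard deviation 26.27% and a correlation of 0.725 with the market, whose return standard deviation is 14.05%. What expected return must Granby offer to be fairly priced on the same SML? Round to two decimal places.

9.08%

MRP = (12.72% − 6.91%) / (2.24 − 0.83) = 4.1206%
R_f = 6.91% − 0.83 × 4.1206% = 3.4899%
β_Granby = ρ·σ_i/σ_m = 0.725 × 26.27 / 14.05 = 1.3556
E(R_Granby) = R_f + β × MRP = 3.4899% + 1.3556 × 4.1206% = 9.08%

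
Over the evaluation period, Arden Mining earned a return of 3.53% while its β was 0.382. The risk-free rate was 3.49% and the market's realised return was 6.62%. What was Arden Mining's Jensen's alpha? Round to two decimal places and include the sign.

-1.16%

Market excess return = 6.62% − 3.49% = 3.13%
CAPM benchmark = R_f + β(R_m − R_f) = 3.49% + 0.382 × 3.13% = 4.68566%
α = actual − benchmark = 3.53% − 4.68566% = -1.16%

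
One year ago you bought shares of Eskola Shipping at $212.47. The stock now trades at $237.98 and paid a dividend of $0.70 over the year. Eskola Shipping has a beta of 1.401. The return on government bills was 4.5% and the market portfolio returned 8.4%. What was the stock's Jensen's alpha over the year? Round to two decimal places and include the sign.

Realised HPR = (P1 + D1 − P0) / P0 = (237.98 + 0.70 − 212.47) / 212.47 = 26.21 / 212.47 = 12.3359%
MRP = 8.4% − 4.5% = 3.90%
CAPM required = R_f + β·MRP = 4.5% + 1.401 × 3.9% = 9.9639%
α = realised − required = 12.3359% − 9.9639% = +2.37%

+2.37%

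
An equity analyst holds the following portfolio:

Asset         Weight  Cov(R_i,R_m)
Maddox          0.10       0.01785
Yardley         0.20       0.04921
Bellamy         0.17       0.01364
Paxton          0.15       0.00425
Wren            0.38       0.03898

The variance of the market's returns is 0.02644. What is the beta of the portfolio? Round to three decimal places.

β_Maddox = 0.01785 / 0.02644 = 0.6751
β_Yardley = 0.04921 / 0.02644 = 1.8612
β_Bellamy = 0.01364 / 0.02644 = 0.5159
β_Paxton = 0.00425 / 0.02644 = 0.1607
β_Wren = 0.03898 / 0.02644 = 1.4743
β_P = Σ w_i β_i = 0.10×0.6751 + 0.20×1.8612 + 0.17×0.5159 + 0.15×0.1607 + 0.38×1.4743 = 1.1118

1.112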